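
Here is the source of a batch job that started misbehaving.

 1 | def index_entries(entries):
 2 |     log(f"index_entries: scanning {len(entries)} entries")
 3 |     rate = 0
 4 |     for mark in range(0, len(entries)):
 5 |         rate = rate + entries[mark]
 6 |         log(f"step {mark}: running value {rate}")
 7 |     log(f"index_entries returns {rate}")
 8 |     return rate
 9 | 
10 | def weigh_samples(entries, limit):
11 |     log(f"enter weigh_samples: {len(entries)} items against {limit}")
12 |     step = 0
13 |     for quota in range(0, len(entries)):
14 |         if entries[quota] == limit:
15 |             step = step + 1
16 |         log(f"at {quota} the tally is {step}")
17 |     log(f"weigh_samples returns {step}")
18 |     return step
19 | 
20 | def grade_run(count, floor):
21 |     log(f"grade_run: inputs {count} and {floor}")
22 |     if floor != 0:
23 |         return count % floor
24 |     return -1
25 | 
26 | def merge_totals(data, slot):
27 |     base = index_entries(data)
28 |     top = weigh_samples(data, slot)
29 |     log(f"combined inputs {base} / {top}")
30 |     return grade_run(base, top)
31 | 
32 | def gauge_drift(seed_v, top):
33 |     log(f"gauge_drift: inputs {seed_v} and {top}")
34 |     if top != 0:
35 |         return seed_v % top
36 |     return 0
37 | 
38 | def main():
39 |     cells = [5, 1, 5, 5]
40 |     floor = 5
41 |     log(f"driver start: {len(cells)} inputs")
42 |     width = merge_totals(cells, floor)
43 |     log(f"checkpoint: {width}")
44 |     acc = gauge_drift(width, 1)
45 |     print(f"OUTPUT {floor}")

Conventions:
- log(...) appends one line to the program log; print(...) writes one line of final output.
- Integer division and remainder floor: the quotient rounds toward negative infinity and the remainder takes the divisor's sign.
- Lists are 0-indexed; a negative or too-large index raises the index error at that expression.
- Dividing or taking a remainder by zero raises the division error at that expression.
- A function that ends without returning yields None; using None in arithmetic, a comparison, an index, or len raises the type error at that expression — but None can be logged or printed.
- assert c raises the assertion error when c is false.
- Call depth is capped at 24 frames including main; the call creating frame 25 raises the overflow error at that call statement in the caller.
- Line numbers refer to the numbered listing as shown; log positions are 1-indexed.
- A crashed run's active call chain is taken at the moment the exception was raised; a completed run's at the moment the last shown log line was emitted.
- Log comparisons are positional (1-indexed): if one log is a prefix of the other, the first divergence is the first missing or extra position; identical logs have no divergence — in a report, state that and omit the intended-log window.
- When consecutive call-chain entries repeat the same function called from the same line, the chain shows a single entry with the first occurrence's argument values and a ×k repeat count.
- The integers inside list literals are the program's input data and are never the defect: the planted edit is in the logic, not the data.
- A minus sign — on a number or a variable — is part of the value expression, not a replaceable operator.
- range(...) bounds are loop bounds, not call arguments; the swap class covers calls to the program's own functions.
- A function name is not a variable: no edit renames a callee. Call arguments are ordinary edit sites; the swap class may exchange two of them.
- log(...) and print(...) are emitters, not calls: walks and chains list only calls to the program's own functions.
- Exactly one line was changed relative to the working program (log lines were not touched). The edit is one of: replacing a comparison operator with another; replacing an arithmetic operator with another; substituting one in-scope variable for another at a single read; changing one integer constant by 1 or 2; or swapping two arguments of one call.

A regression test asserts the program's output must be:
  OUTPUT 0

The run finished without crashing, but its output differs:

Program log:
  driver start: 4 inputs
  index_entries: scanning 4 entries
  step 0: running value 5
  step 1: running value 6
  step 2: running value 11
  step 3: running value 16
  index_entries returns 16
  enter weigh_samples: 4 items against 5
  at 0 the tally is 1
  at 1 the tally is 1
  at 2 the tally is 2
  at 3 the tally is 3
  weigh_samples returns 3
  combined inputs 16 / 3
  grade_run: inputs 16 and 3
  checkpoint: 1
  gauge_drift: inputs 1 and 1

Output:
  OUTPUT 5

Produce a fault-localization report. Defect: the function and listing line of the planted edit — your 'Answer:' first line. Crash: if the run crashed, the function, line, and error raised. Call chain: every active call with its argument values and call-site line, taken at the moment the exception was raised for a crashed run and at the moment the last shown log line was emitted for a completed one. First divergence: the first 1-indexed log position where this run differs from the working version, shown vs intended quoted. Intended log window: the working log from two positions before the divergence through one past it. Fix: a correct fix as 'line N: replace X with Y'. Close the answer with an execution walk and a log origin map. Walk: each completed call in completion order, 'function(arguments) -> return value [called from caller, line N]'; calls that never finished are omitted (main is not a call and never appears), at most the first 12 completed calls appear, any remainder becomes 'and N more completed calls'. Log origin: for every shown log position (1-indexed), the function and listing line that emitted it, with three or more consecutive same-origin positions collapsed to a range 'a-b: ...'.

Answer: the defect is in main at line 45.
Key fact: Nothing in the log betrays the bug — only the output does.
Call chain: main -> gauge_drift(1, 1) (called at line 44).
First divergence: none (the log streams are identical).
Execution walk:
  index_entries([5, 1, 5, 5]) -> 16  [called from merge_totals, line 27]
  weigh_samples([5, 1, 5, 5], 5) -> 3  [called from merge_totals, line 28]
  grade_run(16, 3) -> 1  [called from merge_totals, line 30]
  merge_totals([5, 1, 5, 5], 5) -> 1  [called from main, line 42]
  gauge_drift(1, 1) -> 0  [called from main, line 44]
Log line origins:
  1: logged in main at line 41
  2: logged in index_entries at line 2
  3-6: logged in index_entries at line 6
  7: logged in index_entries at line 7
  8: logged in weigh_samples at line 11
  9-12: logged in weigh_samples at line 16
  13: logged in weigh_samples at line 17
  14: logged in merge_totals at line 29
  15: logged in grade_run at line 21
  16: logged in main at line 43
  17: logged in gauge_drift at line 33
A correct fix: line 45: replace `floor` with `acc`.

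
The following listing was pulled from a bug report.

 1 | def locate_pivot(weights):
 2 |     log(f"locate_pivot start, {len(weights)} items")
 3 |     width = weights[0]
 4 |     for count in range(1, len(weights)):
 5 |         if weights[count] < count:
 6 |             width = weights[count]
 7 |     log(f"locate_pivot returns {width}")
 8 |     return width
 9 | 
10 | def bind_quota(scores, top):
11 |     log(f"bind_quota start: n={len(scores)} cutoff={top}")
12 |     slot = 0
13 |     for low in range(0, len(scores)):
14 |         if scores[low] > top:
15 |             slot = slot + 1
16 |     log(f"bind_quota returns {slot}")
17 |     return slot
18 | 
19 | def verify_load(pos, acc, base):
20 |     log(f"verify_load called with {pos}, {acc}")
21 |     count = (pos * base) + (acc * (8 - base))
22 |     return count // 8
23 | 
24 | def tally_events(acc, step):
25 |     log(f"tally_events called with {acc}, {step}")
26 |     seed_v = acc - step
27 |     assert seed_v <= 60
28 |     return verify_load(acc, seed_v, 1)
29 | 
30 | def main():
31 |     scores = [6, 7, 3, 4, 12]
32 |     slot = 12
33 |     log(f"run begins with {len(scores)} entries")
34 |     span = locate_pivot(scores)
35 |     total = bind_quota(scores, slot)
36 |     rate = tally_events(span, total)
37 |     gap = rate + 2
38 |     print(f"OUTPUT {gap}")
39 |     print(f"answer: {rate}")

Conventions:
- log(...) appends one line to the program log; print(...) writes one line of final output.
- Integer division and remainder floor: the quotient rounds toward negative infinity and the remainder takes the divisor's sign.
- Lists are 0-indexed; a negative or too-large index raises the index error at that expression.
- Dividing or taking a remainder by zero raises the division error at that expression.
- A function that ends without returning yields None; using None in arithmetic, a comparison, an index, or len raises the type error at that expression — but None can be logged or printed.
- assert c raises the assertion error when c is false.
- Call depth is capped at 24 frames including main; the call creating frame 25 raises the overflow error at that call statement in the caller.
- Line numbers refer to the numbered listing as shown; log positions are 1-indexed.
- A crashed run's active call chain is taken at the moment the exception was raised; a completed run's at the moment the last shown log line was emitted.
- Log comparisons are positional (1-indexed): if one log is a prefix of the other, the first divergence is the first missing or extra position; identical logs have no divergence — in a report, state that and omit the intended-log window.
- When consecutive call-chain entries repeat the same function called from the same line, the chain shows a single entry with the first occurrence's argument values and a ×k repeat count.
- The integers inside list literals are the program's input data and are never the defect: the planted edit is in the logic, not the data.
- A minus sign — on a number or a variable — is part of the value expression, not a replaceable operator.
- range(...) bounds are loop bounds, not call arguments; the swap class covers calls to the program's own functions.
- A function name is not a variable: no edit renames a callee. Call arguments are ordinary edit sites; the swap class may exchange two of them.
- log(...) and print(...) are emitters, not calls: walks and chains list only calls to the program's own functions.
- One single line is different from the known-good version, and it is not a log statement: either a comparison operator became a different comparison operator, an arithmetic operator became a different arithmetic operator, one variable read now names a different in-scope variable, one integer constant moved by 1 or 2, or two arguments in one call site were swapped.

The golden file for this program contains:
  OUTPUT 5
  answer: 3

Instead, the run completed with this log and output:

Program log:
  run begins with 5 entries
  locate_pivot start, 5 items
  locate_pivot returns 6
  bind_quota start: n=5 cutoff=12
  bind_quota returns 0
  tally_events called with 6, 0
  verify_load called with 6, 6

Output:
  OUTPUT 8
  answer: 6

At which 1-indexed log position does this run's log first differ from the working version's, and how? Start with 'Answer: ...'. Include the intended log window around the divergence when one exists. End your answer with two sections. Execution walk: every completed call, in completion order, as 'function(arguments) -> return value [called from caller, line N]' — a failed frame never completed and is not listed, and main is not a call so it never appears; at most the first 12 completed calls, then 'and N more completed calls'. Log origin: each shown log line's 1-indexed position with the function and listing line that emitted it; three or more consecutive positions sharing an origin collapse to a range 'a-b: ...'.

Answer: at position 3 the run shows 'locate_pivot returns 6' where the working version logs 'locate_pivot returns 3'.
Intended log window:
  1: run begins with 5 entries
  2: locate_pivot start, 5 items
  3: locate_pivot returns 3
  4: bind_quota start: n=5 cutoff=12
Execution walk:
  locate_pivot([6, 7, 3, 4, 12]) -> 6  [called from main, line 34]
  bind_quota([6, 7, 3, 4, 12], 12) -> 0  [called from main, line 35]
  verify_load(6, 6, 1) -> 6  [called from tally_events, line 28]
  tally_events(6, 0) -> 6  [called from main, line 36]
Log line origins:
  1: emitted by main (line 33)
  2: emitted by locate_pivot (line 2)
  3: emitted by locate_pivot (line 7)
  4: emitted by bind_quota (line 11)
  5: emitted by bind_quota (line 16)
  6: emitted by tally_events (line 25)
  7: emitted by verify_load (line 20)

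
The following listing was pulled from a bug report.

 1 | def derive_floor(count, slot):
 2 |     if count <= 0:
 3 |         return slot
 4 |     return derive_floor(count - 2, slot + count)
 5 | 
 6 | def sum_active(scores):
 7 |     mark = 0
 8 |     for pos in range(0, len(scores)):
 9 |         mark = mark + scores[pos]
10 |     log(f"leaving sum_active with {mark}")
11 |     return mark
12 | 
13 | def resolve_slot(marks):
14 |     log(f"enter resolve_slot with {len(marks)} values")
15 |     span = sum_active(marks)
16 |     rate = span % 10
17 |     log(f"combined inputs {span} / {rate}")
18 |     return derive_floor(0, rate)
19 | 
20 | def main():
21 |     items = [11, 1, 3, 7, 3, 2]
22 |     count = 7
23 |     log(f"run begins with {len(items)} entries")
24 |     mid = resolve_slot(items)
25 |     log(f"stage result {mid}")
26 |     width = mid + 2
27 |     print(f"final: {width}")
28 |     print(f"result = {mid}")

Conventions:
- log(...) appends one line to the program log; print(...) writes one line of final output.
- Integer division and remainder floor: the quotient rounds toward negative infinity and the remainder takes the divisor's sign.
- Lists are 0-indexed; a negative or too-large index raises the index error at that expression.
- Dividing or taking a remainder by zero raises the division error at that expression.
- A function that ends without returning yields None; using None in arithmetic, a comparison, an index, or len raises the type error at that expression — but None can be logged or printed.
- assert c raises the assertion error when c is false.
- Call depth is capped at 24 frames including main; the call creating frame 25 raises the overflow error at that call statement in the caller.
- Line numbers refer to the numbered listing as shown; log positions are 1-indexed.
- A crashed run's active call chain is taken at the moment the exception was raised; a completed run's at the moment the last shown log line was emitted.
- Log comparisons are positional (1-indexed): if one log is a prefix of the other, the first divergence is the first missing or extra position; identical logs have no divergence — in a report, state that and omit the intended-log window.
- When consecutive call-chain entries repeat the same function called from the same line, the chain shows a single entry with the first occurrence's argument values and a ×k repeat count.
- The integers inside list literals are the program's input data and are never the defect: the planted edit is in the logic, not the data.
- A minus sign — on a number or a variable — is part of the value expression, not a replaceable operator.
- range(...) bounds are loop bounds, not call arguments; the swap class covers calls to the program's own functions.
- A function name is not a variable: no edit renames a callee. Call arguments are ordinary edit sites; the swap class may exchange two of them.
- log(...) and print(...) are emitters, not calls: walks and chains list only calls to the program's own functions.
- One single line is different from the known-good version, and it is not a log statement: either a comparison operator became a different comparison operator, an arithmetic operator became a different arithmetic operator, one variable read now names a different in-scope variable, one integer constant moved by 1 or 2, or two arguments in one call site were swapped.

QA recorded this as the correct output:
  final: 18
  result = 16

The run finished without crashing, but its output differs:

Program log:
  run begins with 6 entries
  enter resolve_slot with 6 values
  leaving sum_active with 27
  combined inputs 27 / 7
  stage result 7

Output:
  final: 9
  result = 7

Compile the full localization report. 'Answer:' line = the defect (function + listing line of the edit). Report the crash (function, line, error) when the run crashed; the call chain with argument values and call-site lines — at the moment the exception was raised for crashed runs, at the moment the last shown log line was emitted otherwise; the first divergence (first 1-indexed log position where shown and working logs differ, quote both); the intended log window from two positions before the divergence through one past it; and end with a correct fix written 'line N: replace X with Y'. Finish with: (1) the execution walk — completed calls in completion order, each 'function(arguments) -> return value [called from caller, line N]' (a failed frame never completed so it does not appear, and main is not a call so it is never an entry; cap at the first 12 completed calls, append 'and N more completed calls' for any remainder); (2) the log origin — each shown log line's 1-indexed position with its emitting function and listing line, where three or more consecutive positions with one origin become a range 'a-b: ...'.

Answer: the defect is in resolve_slot at line 18.
Core observation: Everything matches until log position 5, which reads 'stage result 7' in place of 'stage result 16'.
Call chain: main.
First divergence: position 5 — the shown line 'stage result 7' should read 'stage result 16'.
Intended log window:
  3: leaving sum_active with 27
  4: combined inputs 27 / 7
  5: stage result 16
Execution walk:
  sum_active([11, 1, 3, 7, 3, 2]) -> 27  [called from resolve_slot, line 15]
  derive_floor(0, 7) -> 7  [called from resolve_slot, line 18]
  resolve_slot([11, 1, 3, 7, 3, 2]) -> 7  [called from main, line 24]
Log line origins:
  1: from main, line 23
  2: from resolve_slot, line 14
  3: from sum_active, line 10
  4: from resolve_slot, line 17
  5: from main, line 25
A correct fix: line 18: replace `derive_floor(0, rate)` with `derive_floor(rate, 0)`.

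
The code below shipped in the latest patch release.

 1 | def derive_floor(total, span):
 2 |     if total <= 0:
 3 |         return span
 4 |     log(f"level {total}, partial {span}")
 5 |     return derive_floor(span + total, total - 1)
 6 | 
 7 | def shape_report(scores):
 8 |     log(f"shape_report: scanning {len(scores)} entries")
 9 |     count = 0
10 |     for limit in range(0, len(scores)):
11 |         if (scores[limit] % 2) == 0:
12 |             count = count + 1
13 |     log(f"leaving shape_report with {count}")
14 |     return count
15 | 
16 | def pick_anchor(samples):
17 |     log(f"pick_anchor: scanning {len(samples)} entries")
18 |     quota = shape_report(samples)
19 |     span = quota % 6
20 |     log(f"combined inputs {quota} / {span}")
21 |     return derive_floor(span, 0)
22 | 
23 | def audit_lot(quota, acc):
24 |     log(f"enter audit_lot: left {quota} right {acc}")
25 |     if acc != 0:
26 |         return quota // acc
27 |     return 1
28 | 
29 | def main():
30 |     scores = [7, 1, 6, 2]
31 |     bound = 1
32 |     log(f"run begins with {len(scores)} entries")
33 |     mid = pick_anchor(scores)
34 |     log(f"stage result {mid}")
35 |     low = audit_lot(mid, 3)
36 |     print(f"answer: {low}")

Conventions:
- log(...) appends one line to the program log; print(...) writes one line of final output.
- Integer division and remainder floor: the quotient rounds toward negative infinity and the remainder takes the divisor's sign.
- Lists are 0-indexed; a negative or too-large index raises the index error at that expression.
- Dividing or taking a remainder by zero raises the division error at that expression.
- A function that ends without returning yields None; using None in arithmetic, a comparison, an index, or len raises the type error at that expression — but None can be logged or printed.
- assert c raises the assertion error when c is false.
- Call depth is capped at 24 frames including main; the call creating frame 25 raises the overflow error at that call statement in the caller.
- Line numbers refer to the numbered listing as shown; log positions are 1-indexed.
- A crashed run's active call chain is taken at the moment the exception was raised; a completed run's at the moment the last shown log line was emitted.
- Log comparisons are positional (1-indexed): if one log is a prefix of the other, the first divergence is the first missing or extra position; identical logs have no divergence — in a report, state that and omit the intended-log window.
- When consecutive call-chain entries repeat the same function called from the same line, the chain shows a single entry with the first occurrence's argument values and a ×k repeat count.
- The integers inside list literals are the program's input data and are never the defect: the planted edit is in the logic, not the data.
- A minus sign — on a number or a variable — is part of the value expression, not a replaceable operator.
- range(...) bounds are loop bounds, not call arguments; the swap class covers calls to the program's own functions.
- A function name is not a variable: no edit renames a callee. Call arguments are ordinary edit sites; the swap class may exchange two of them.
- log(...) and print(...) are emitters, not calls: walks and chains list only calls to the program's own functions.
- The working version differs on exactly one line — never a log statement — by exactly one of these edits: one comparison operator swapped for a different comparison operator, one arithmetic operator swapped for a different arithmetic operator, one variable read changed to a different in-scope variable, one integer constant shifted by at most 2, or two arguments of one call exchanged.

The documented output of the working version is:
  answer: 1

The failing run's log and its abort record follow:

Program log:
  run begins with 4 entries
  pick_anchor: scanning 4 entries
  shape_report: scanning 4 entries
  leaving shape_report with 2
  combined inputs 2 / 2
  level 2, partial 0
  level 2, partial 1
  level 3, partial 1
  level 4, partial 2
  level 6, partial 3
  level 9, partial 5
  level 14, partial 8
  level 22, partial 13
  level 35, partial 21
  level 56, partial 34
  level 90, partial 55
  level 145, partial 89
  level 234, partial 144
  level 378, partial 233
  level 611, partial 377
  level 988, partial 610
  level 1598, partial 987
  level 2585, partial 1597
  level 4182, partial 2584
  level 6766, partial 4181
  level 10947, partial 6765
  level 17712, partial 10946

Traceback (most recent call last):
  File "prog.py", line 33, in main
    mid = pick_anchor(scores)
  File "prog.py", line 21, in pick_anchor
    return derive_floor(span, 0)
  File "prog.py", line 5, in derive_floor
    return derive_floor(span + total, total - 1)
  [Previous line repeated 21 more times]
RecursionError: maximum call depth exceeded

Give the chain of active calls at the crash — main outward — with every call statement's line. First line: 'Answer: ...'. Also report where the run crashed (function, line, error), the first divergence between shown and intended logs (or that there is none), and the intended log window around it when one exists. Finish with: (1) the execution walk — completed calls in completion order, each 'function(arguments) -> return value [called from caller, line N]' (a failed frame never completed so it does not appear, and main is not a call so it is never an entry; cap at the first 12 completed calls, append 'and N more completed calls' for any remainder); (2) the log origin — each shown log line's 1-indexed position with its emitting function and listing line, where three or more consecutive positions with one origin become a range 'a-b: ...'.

Answer: main -> pick_anchor (called at line 33) -> derive_floor (called at line 21) -> derive_floor (called at line 5) ×21.
The tell: Log line 7 is where behavior first shows: 'level 2, partial 1' appears instead of 'level 1, partial 2'.
Crash: derive_floor, line 5, RecursionError.
First divergence: at position 7 the run shows 'level 2, partial 1' where the working version logs 'level 1, partial 2'.
Intended log window:
  5: combined inputs 2 / 2
  6: level 2, partial 0
  7: level 1, partial 2
  8: stage result 3
Execution walk:
  shape_report([7, 1, 6, 2]) -> 2  [called from pick_anchor, line 18]
Log line origins:
  1: from main, line 32
  2: from pick_anchor, line 17
  3: from shape_report, line 8
  4: from shape_report, line 13
  5: from pick_anchor, line 20
  6-27: from derive_floor, line 4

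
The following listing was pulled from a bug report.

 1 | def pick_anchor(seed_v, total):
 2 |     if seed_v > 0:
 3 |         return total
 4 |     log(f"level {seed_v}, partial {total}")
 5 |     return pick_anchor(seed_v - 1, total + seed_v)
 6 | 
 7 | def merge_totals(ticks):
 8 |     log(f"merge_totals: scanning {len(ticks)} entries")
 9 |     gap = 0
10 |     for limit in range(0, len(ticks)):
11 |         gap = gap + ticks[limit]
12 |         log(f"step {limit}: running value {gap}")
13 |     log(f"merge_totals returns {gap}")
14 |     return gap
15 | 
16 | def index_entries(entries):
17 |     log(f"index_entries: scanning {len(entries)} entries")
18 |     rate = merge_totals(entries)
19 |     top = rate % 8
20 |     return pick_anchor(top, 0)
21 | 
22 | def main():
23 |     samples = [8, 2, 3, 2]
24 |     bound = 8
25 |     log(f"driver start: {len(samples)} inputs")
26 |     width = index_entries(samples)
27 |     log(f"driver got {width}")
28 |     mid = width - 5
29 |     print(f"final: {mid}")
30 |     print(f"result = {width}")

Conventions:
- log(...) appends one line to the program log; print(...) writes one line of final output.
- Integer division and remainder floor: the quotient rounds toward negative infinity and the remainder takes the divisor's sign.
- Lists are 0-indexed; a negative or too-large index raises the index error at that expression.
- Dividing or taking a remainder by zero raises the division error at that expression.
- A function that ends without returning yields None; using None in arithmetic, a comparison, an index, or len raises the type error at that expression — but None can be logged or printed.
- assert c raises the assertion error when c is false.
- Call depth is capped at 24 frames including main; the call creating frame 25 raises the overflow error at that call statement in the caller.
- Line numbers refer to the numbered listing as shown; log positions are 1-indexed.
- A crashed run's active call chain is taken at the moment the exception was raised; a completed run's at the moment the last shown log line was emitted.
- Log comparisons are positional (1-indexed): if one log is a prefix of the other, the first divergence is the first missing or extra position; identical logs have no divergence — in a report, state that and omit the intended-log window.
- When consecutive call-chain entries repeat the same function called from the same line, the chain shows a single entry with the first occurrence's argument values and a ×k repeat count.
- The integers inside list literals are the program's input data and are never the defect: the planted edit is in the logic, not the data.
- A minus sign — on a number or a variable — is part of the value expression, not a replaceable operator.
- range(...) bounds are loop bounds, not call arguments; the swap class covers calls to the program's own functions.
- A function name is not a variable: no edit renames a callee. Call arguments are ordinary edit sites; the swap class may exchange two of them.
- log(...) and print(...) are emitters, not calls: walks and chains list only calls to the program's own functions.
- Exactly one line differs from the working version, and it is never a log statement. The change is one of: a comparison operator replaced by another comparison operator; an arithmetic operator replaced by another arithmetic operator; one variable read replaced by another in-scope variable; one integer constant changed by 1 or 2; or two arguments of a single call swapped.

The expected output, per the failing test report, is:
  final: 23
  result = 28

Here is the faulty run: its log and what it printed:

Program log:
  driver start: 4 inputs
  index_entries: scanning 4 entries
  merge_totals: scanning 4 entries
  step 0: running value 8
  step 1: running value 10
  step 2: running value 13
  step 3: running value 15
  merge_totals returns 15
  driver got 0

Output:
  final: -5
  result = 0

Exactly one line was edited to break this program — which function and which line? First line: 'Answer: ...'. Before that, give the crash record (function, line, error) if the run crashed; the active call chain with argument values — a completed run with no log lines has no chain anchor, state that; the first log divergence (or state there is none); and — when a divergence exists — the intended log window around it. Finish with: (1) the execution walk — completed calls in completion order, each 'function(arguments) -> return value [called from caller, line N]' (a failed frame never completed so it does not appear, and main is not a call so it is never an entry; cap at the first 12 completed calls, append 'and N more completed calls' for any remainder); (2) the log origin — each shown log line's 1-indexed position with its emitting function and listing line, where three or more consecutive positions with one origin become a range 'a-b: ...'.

Answer: the defect is in pick_anchor at line 2.
Key observation: Position 9 is the first bad log line: 'driver got 0' should read 'level 7, partial 0'.
Call chain: main.
First divergence: at position 9 the run shows 'driver got 0' where the working version logs 'level 7, partial 0'.
Intended log window:
  7: step 3: running value 15
  8: merge_totals returns 15
  9: level 7, partial 0
  10: level 6, partial 7
Execution walk:
  merge_totals([8, 2, 3, 2]) -> 15  [called from index_entries, line 18]
  pick_anchor(7, 0) -> 0  [called from index_entries, line 20]
  index_entries([8, 2, 3, 2]) -> 0  [called from main, line 26]
Log line origins:
  1: logged in main at line 25
  2: logged in index_entries at line 17
  3: logged in merge_totals at line 8
  4-7: logged in merge_totals at line 12
  8: logged in merge_totals at line 13
  9: logged in main at line 27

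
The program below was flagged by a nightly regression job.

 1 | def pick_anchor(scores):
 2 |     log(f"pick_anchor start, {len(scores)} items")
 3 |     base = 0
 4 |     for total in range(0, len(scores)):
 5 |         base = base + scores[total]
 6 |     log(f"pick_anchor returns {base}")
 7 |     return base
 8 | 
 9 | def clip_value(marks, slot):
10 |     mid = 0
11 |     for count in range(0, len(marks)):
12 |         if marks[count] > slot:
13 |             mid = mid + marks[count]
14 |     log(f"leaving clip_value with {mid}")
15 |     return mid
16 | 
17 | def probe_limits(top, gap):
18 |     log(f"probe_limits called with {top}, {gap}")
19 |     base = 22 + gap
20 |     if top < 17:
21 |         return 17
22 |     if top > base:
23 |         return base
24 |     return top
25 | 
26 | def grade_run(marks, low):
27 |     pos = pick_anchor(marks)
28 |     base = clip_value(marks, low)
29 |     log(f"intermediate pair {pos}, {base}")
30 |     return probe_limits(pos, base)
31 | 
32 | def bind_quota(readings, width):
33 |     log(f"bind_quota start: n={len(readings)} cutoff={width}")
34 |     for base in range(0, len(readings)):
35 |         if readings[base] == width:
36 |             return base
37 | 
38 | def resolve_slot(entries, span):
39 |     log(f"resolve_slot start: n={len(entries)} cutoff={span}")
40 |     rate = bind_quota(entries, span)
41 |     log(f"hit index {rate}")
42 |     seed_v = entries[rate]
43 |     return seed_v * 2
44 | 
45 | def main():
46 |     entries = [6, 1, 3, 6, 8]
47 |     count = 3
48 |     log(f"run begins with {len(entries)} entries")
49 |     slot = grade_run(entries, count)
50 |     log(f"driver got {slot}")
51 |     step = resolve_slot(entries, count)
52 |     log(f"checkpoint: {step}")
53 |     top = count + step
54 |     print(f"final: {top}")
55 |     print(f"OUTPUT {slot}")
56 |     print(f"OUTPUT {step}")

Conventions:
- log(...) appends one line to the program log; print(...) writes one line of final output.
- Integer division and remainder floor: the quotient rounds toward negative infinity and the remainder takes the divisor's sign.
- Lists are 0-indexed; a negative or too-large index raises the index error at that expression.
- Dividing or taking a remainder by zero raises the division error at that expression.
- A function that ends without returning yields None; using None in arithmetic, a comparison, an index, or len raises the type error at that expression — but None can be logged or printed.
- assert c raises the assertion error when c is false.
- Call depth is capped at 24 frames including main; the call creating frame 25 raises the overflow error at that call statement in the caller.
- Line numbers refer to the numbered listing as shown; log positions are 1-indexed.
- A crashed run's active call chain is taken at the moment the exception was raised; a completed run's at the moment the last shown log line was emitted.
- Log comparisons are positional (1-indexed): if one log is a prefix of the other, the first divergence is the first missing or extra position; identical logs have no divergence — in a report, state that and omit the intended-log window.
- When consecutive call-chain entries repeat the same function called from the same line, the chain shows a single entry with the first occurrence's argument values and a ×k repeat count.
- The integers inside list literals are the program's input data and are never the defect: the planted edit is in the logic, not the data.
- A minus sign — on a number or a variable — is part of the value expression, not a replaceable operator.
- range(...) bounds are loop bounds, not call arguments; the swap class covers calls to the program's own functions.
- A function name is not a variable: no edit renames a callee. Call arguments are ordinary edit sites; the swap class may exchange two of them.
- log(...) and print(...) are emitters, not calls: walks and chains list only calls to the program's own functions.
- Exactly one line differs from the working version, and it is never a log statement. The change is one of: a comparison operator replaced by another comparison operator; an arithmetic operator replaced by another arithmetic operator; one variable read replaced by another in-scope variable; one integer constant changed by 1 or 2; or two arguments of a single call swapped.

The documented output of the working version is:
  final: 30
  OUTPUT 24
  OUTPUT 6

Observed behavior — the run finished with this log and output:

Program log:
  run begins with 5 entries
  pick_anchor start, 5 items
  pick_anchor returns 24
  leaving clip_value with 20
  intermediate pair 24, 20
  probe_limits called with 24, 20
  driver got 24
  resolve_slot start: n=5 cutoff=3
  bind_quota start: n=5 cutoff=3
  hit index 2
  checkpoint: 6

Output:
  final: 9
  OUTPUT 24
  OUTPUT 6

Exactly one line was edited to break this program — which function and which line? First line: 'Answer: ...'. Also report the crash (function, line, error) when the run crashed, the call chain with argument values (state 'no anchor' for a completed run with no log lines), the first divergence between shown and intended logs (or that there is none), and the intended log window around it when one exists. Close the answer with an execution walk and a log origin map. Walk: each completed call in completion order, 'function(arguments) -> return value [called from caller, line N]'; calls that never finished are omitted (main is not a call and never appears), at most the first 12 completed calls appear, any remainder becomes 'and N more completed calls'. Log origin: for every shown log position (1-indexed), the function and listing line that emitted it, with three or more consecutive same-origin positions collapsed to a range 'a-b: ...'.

Answer: the defect is in main at line 53.
Key observation: Log streams are identical — the defect surfaces only in the printed output.
Call chain: main.
First divergence: none (the log streams are identical).
Execution walk:
  pick_anchor([6, 1, 3, 6, 8]) -> 24  [called from grade_run, line 27]
  clip_value([6, 1, 3, 6, 8], 3) -> 20  [called from grade_run, line 28]
  probe_limits(24, 20) -> 24  [called from grade_run, line 30]
  grade_run([6, 1, 3, 6, 8], 3) -> 24  [called from main, line 49]
  bind_quota([6, 1, 3, 6, 8], 3) -> 2  [called from resolve_slot, line 40]
  resolve_slot([6, 1, 3, 6, 8], 3) -> 6  [called from main, line 51]
Log origins:
  1: logged in main at line 48
  2: logged in pick_anchor at line 2
  3: logged in pick_anchor at line 6
  4: logged in clip_value at line 14
  5: logged in grade_run at line 29
  6: logged in probe_limits at line 18
  7: logged in main at line 50
  8: logged in resolve_slot at line 39
  9: logged in bind_quota at line 33
  10: logged in resolve_slot at line 41
  11: logged in main at line 52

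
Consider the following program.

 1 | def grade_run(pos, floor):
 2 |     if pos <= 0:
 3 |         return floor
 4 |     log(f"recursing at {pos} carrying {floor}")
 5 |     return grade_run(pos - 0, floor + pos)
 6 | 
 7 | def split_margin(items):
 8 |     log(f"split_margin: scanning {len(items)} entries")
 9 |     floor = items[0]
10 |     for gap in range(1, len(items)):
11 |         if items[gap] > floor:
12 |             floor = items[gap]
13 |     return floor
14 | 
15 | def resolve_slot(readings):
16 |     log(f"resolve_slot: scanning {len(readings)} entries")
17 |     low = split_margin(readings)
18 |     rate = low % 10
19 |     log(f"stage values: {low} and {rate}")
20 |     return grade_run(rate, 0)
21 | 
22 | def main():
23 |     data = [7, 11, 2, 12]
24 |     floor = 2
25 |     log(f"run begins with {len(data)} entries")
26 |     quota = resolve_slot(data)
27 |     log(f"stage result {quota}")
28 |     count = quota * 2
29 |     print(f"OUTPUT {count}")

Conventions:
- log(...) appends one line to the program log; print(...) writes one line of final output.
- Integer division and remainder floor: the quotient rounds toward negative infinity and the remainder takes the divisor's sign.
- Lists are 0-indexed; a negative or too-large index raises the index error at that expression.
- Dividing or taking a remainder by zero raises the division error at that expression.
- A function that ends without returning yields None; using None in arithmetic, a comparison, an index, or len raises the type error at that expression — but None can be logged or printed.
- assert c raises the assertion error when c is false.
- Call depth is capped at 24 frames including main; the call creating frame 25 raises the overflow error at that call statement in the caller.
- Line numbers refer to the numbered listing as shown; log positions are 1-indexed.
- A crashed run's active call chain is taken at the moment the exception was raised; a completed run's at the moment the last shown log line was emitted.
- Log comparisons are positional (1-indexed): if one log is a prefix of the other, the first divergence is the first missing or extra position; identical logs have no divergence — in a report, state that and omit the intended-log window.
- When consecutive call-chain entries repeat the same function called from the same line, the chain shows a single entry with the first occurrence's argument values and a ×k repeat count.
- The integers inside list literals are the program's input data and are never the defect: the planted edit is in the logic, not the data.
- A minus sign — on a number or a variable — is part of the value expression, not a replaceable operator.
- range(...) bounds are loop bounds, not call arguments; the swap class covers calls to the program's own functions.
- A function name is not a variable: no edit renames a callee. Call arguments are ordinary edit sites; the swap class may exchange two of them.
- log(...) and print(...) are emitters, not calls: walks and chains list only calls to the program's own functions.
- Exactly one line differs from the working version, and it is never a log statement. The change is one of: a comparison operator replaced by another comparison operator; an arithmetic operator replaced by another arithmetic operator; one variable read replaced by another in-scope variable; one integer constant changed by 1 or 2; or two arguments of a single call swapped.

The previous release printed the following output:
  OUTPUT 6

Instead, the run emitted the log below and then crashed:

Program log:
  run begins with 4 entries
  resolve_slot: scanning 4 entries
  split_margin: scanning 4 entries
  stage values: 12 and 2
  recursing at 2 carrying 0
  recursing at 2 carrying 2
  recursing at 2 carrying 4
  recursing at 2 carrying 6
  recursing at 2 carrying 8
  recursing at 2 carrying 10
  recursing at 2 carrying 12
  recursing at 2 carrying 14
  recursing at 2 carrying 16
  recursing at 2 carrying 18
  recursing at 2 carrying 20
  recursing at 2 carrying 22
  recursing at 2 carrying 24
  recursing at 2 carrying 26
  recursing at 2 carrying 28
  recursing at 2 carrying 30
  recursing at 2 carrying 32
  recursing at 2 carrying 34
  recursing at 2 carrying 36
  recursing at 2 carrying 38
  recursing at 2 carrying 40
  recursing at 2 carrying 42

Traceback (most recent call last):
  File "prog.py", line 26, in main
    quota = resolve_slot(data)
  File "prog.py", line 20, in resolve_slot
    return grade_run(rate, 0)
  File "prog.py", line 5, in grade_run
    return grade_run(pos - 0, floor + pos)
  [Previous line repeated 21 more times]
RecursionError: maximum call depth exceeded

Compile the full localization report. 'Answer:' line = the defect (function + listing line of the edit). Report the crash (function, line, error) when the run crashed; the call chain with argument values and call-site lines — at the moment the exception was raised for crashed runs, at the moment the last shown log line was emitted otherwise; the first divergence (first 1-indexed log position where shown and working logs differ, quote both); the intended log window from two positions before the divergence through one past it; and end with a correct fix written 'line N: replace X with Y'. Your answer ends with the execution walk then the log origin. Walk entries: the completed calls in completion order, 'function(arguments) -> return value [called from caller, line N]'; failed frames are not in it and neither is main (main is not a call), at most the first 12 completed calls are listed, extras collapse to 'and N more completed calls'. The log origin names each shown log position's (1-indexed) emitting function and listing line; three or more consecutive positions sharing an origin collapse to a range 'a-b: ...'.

Answer: the defect is in grade_run at line 5.
Core observation: Everything matches until log position 6, which reads 'recursing at 2 carrying 2' in place of 'recursing at 1 carrying 2'.
Crash: grade_run, line 5, RecursionError.
Call chain: main -> resolve_slot([7, 11, 2, 12]) (called at line 26) -> grade_run(2, 0) (called at line 20) -> grade_run(2, 2) (called at line 5) ×21.
First divergence: position 6 — the shown line 'recursing at 2 carrying 2' should read 'recursing at 1 carrying 2'.
Intended log window:
  4: stage values: 12 and 2
  5: recursing at 2 carrying 0
  6: recursing at 1 carrying 2
  7: stage result 3
Execution walk:
  split_margin([7, 11, 2, 12]) -> 12  [called from resolve_slot, line 17]
Log origin:
  1: from main, line 25
  2: from resolve_slot, line 16
  3: from split_margin, line 8
  4: from resolve_slot, line 19
  5-26: from grade_run, line 4
A correct fix: line 5: replace `0` with `1`.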